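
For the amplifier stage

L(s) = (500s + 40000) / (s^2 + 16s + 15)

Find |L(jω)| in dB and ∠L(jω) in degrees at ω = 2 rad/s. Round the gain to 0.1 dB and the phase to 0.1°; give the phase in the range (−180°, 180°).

Substitute s = j2:
Numerator: 500(j2) + 40000 = 40000 + j1000
Denominator: (j2)^2 + 16(j2) + 15 = 11 + j32
|N| = √(40000² + 1000²) ≈ 40012, ∠N ≈ 1.43°
|D| = √(11² + 32²) ≈ 33.838, ∠D ≈ 71.03°
|L| = 40012 / 33.838 ≈ 1182.5
Gain = 20 log₁₀(1182.5) ≈ 61.46 dB
∠L = 1.43° − 71.03° = -69.60°

61.5 dB, -69.6°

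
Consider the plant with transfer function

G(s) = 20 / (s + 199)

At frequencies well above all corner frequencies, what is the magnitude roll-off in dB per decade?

Each pole contributes −20 dB/decade at high frequency; each zero contributes +20 dB/decade.
Net: 0 zero(s) − 1 pole(s) → -20 dB/decade.

-20 dB/decade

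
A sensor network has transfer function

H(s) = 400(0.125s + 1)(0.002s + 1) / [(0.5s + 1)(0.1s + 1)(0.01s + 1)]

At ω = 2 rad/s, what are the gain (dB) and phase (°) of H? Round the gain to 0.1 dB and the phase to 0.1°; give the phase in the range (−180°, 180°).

49.1 dB, -43.2°

At ω = 2 rad/s:
zero (1 + j2·0.125) = 1 + j0.25 → |·| ≈ 1.0308, ∠ ≈ 14.04°
zero (1 + j2·0.002) = 1 + j0.004 → |·| ≈ 1, ∠ ≈ 0.23°
pole (1 + j2·0.5) = 1 + j1 → |·| ≈ 1.4142, ∠ ≈ 45.00°
pole (1 + j2·0.1) = 1 + j0.2 → |·| ≈ 1.0198, ∠ ≈ 11.31°
pole (1 + j2·0.01) = 1 + j0.02 → |·| ≈ 1.0002, ∠ ≈ 1.15°
|H| = 400 · 1.0308 · 1 / (1.4142 · 1.0198 · 1.0002) ≈ 285.84
Gain = 20 log₁₀(285.84) ≈ 49.12 dB
∠H = (14.04° + 0.23°) − (45.00° + 11.31° + 1.15°) = -43.19°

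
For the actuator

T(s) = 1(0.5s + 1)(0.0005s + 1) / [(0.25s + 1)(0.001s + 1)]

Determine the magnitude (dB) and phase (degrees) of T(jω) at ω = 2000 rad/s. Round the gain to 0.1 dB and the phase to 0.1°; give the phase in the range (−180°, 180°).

At ω = 2000 rad/s:
zero (1 + j2000·0.5) = 1 + j1000 → |·| ≈ 1000, ∠ ≈ 89.94°
zero (1 + j2000·0.0005) = 1 + j1 → |·| ≈ 1.4142, ∠ ≈ 45.00°
pole (1 + j2000·0.25) = 1 + j500 → |·| ≈ 500, ∠ ≈ 89.89°
pole (1 + j2000·0.001) = 1 + j2 → |·| ≈ 2.2361, ∠ ≈ 63.43°
|T| = 1 · 1000 · 1.4142 / (500 · 2.2361) ≈ 1.2649
Gain = 20 log₁₀(1.2649) ≈ 2.04 dB
∠T = (89.94° + 45.00°) − (89.89° + 63.43°) = -18.38°

2.0 dB, -18.4°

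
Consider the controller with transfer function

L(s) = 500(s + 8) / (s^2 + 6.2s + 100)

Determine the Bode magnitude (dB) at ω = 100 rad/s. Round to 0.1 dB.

14.1 dB

At s = jω = j100:
zero (s+8): 8 + j100 → |·| = √(8²+100²) = √10064 ≈ 100.32, ∠ = arctan(100/8) ≈ 85.43°
quadratic: (j100)² + 6.2·j100 + 100 = -9900 + j620 → |·| ≈ 9919.4, ∠ ≈ 176.42°
|L| = 500 · 100.32 / 9919.4 ≈ 5.0568
Gain = 20 log₁₀(5.0568) ≈ 14.08 dB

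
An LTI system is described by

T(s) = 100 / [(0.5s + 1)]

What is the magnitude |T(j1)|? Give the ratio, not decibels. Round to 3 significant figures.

89.4

At ω = 1 rad/s:
pole (1 + j1·0.5) = 1 + j0.5 → |·| ≈ 1.118, ∠ ≈ 26.57°
|T| = 100 · 1 / (1.118) ≈ 89.445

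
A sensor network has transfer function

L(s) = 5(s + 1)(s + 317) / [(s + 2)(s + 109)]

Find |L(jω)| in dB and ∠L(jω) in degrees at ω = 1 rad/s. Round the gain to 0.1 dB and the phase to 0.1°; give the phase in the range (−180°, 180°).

At s = jω = j1:
zero (s+1): 1 + j1 → |·| = √(1²+1²) = √2 ≈ 1.4142, ∠ = arctan(1/1) ≈ 45.00°
zero (s+317): 317 + j1 → |·| = √(317²+1²) = √100490 ≈ 317, ∠ = arctan(1/317) ≈ 0.18°
pole (s+2): 2 + j1 → |·| = √(2²+1²) = √5 ≈ 2.2361, ∠ = arctan(1/2) ≈ 26.57°
pole (s+109): 109 + j1 → |·| = √(109²+1²) = √11882 ≈ 109, ∠ = arctan(1/109) ≈ 0.53°
|L| = 5 · 448.3 / 243.73 ≈ 9.1967
Gain = 20 log₁₀(9.1967) ≈ 19.27 dB
∠L = 45.18° − 27.10° = 18.08°

19.3 dB, 18.1°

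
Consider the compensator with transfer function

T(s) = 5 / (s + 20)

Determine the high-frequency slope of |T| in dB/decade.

Each pole contributes −20 dB/decade at high frequency; each zero contributes +20 dB/decade.
Net: 0 zero(s) − 1 pole(s) → -20 dB/decade.

-20 dB/decade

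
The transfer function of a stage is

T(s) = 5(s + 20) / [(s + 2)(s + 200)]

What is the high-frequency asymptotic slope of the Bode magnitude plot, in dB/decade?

-20 dB/decade

Each pole contributes −20 dB/decade at high frequency; each zero contributes +20 dB/decade.
Net: 1 zero(s) − 2 pole(s) → -20 dB/decade.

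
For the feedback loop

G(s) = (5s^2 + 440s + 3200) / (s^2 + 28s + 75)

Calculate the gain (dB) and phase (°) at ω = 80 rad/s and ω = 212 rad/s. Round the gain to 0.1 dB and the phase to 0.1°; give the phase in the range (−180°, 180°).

Substitute s = j80:
Numerator: 5(j80)^2 + 440(j80) + 3200 = -28800 + j35200
Denominator: (j80)^2 + 28(j80) + 75 = -6325 + j2240
|N| = √(28800² + 35200²) ≈ 45481, ∠N ≈ 129.29°
|D| = √(6325² + 2240²) ≈ 6709.9, ∠D ≈ 160.50°
|G| = 45481 / 6709.9 ≈ 6.7782
Gain = 20 log₁₀(6.7782) ≈ 16.62 dB
∠G = 129.29° − 160.50° = -31.21°

Substitute s = j212:
Numerator: 5(j212)^2 + 440(j212) + 3200 = -221520 + j93280
Denominator: (j212)^2 + 28(j212) + 75 = -44869 + j5936
|N| = √(221520² + 93280²) ≈ 2.4036e+05, ∠N ≈ 157.16°
|D| = √(44869² + 5936²) ≈ 45260, ∠D ≈ 172.46°
|G| = 2.4036e+05 / 45260 ≈ 5.3106
Gain = 20 log₁₀(5.3106) ≈ 14.50 dB
∠G = 157.16° − 172.46° = -15.30°

ω = 80: 16.6 dB, -31.2°; ω = 212: 14.5 dB, -15.3°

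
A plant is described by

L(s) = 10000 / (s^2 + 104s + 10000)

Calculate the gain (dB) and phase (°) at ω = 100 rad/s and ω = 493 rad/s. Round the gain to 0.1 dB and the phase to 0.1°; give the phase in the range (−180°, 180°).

ω = 100: -0.3 dB, -90.0°; ω = 493: -27.6 dB, -167.6°

At s = jω = j100:
quadratic: (j100)² + 104·j100 + 10000 = 0 + j10400 → |·| ≈ 10400, ∠ ≈ 90.00°
|L| = 10000 / 10400 ≈ 0.96154
Gain = 20 log₁₀(0.96154) ≈ -0.34 dB
∠L = 0.00° − 90.00° = -90.00°

At s = jω = j493:
quadratic: (j493)² + 104·j493 + 10000 = -233049 + j51272 → |·| ≈ 2.3862e+05, ∠ ≈ 167.59°
|L| = 10000 / 2.3862e+05 ≈ 0.041908
Gain = 20 log₁₀(0.041908) ≈ -27.55 dB
∠L = 0.00° − 167.59° = -167.59°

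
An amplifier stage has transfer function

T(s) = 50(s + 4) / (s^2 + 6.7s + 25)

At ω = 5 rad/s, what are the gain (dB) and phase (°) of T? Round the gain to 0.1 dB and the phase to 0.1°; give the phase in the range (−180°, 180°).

At s = jω = j5:
zero (s+4): 4 + j5 → |·| = √(4²+5²) = √41 ≈ 6.4031, ∠ = arctan(5/4) ≈ 51.34°
quadratic: (j5)² + 6.7·j5 + 25 = 0 + j33.5 → |·| ≈ 33.5, ∠ ≈ 90.00°
|T| = 50 · 6.4031 / 33.5 ≈ 9.5569
Gain = 20 log₁₀(9.5569) ≈ 19.61 dB
∠T = 51.34° − 90.00° = -38.66°

19.6 dB, -38.7°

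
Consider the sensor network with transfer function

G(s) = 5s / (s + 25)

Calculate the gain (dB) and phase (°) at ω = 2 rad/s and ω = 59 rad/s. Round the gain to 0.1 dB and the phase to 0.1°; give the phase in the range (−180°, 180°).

ω = 2: -8.0 dB, 85.4°; ω = 59: 13.3 dB, 23.0°

At s = jω = j2:
zero at origin: s = j2 → |·| = 2, ∠ = 90.00°
pole (s+25): 25 + j2 → |·| = √(25²+2²) = √629 ≈ 25.08, ∠ = arctan(2/25) ≈ 4.57°
|G| = 5 · 2 / 25.08 ≈ 0.39872
Gain = 20 log₁₀(0.39872) ≈ -7.99 dB
∠G = 90.00° − 4.57° = 85.43°

At s = jω = j59:
zero at origin: s = j59 → |·| = 59, ∠ = 90.00°
pole (s+25): 25 + j59 → |·| = √(25²+59²) = √4106 ≈ 64.078, ∠ = arctan(59/25) ≈ 67.04°
|G| = 5 · 59 / 64.078 ≈ 4.6038
Gain = 20 log₁₀(4.6038) ≈ 13.26 dB
∠G = 90.00° − 67.04° = 22.96°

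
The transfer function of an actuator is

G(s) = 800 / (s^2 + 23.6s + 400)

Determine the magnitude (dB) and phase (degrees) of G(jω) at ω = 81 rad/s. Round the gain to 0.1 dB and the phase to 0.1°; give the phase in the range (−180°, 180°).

At s = jω = j81:
quadratic: (j81)² + 23.6·j81 + 400 = -6161 + j1911.6 → |·| ≈ 6450.7, ∠ ≈ 162.76°
|G| = 800 / 6450.7 ≈ 0.12402
Gain = 20 log₁₀(0.12402) ≈ -18.13 dB
∠G = 0.00° − 162.76° = -162.76°

-18.1 dB, -162.8°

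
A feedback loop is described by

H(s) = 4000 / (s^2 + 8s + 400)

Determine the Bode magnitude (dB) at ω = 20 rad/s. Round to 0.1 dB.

28.0 dB

At s = jω = j20:
quadratic: (j20)² + 8·j20 + 400 = 0 + j160 → |·| ≈ 160, ∠ ≈ 90.00°
|H| = 4000 / 160 ≈ 25
Gain = 20 log₁₀(25) ≈ 27.96 dB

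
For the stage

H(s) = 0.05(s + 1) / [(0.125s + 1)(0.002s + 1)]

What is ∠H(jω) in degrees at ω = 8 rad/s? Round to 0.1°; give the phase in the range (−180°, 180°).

37.0°

At ω = 8 rad/s:
zero (1 + j8·1) = 1 + j8 → |·| ≈ 8.0623, ∠ ≈ 82.87°
pole (1 + j8·0.125) = 1 + j1 → |·| ≈ 1.4142, ∠ ≈ 45.00°
pole (1 + j8·0.002) = 1 + j0.016 → |·| ≈ 1.0001, ∠ ≈ 0.92°
∠H = (82.87°) − (45.00° + 0.92°) = 36.95°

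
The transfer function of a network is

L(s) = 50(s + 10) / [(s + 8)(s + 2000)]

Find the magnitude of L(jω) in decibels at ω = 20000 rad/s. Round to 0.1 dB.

At s = jω = j20000:
zero (s+10): 10 + j20000 → |·| = √(10²+20000²) = √400000100 ≈ 20000, ∠ = arctan(20000/10) ≈ 89.97°
pole (s+8): 8 + j20000 → |·| = √(8²+20000²) = √400000064 ≈ 20000, ∠ = arctan(20000/8) ≈ 89.98°
pole (s+2000): 2000 + j20000 → |·| = √(2000²+20000²) = √404000000 ≈ 20100, ∠ = arctan(20000/2000) ≈ 84.29°
|L| = 50 · 20000 / 4.02e+08 ≈ 0.0024876
Gain = 20 log₁₀(0.0024876) ≈ -52.08 dB

-52.1 dB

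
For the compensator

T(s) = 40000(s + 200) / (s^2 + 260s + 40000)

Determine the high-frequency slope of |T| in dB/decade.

Each pole contributes −20 dB/decade at high frequency; each zero contributes +20 dB/decade.
Net: 1 zero(s) − 2 pole(s) → -20 dB/decade.

-20 dB/decade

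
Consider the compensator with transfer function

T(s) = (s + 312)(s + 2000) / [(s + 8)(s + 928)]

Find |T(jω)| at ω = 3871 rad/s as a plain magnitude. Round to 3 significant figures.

At s = jω = j3871:
zero (s+312): 312 + j3871 → |·| = √(312²+3871²) = √15081985 ≈ 3883.6, ∠ = arctan(3871/312) ≈ 85.39°
zero (s+2000): 2000 + j3871 → |·| = √(2000²+3871²) = √18984641 ≈ 4357.1, ∠ = arctan(3871/2000) ≈ 62.68°
pole (s+8): 8 + j3871 → |·| = √(8²+3871²) = √14984705 ≈ 3871, ∠ = arctan(3871/8) ≈ 89.88°
pole (s+928): 928 + j3871 → |·| = √(928²+3871²) = √15845825 ≈ 3980.7, ∠ = arctan(3871/928) ≈ 76.52°
|T| = 1 · 1.6921e+07 / 1.5409e+07 ≈ 1.0981

1.10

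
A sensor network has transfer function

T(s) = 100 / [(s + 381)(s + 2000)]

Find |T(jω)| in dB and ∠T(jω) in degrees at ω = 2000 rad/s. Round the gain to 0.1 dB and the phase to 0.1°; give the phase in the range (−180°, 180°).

At s = jω = j2000:
pole (s+381): 381 + j2000 → |·| = √(381²+2000²) = √4145161 ≈ 2036, ∠ = arctan(2000/381) ≈ 79.21°
pole (s+2000): 2000 + j2000 → |·| = √(2000²+2000²) = √8000000 ≈ 2828.4, ∠ = arctan(2000/2000) ≈ 45.00°
|T| = 100 / 5.7586e+06 ≈ 1.7365e-05
Gain = 20 log₁₀(1.7365e-05) ≈ -95.21 dB
∠T = 0.00° − 124.21° = -124.21°

-95.2 dB, -124.2°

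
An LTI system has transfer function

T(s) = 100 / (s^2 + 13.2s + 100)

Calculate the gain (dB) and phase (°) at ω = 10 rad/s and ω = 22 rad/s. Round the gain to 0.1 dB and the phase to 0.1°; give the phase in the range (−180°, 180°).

At s = jω = j10:
quadratic: (j10)² + 13.2·j10 + 100 = 0 + j132 → |·| ≈ 132, ∠ ≈ 90.00°
|T| = 100 / 132 ≈ 0.75758
Gain = 20 log₁₀(0.75758) ≈ -2.41 dB
∠T = 0.00° − 90.00° = -90.00°

At s = jω = j22:
quadratic: (j22)² + 13.2·j22 + 100 = -384 + j290.4 → |·| ≈ 481.44, ∠ ≈ 142.90°
|T| = 100 / 481.44 ≈ 0.20771
Gain = 20 log₁₀(0.20771) ≈ -13.65 dB
∠T = 0.00° − 142.90° = -142.90°

ω = 10: -2.4 dB, -90.0°; ω = 22: -13.7 dB, -142.9°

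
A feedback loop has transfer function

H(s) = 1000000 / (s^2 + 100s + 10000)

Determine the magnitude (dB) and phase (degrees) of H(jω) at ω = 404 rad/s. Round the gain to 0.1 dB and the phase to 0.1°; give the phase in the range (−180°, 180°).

At s = jω = j404:
quadratic: (j404)² + 100·j404 + 10000 = -153216 + j40400 → |·| ≈ 1.5845e+05, ∠ ≈ 165.23°
|H| = 1000000 / 1.5845e+05 ≈ 6.3111
Gain = 20 log₁₀(6.3111) ≈ 16.00 dB
∠H = 0.00° − 165.23° = -165.23°

16.0 dB, -165.2°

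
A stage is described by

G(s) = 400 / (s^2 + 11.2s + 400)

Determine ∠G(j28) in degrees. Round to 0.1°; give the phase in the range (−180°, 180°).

At s = jω = j28:
quadratic: (j28)² + 11.2·j28 + 400 = -384 + j313.6 → |·| ≈ 495.78, ∠ ≈ 140.76°
∠G = 0.00° − 140.76° = -140.76°

-140.8°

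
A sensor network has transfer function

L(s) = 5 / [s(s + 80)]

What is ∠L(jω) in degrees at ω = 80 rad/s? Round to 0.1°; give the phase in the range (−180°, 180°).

At s = jω = j80:
pole (s+80): 80 + j80 → |·| = √(80²+80²) = √12800 ≈ 113.14, ∠ = arctan(80/80) ≈ 45.00°
pole at origin: |s| = 80, ∠ = 90.00° (in denominator)
∠L = 0.00° − 135.00° = -135.00°

-135.0°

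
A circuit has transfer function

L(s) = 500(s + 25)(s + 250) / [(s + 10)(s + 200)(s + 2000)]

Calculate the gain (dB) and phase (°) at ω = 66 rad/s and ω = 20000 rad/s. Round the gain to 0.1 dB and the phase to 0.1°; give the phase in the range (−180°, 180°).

ω = 66: -9.8 dB, -17.5°; ω = 20000: -32.1 dB, -84.5°

At s = jω = j66:
zero (s+25): 25 + j66 → |·| = √(25²+66²) = √4981 ≈ 70.576, ∠ = arctan(66/25) ≈ 69.25°
zero (s+250): 250 + j66 → |·| = √(250²+66²) = √66856 ≈ 258.57, ∠ = arctan(66/250) ≈ 14.79°
pole (s+10): 10 + j66 → |·| = √(10²+66²) = √4456 ≈ 66.753, ∠ = arctan(66/10) ≈ 81.38°
pole (s+200): 200 + j66 → |·| = √(200²+66²) = √44356 ≈ 210.61, ∠ = arctan(66/200) ≈ 18.26°
pole (s+2000): 2000 + j66 → |·| = √(2000²+66²) = √4004356 ≈ 2001.1, ∠ = arctan(66/2000) ≈ 1.89°
|L| = 500 · 18249 / 2.8133e+07 ≈ 0.32433
Gain = 20 log₁₀(0.32433) ≈ -9.78 dB
∠L = 84.04° − 101.53° = -17.49°

At s = jω = j20000:
zero (s+25): 25 + j20000 → |·| = √(25²+20000²) = √400000625 ≈ 20000, ∠ = arctan(20000/25) ≈ 89.93°
zero (s+250): 250 + j20000 → |·| = √(250²+20000²) = √400062500 ≈ 20002, ∠ = arctan(20000/250) ≈ 89.28°
pole (s+10): 10 + j20000 → |·| = √(10²+20000²) = √400000100 ≈ 20000, ∠ = arctan(20000/10) ≈ 89.97°
pole (s+200): 200 + j20000 → |·| = √(200²+20000²) = √400040000 ≈ 20001, ∠ = arctan(20000/200) ≈ 89.43°
pole (s+2000): 2000 + j20000 → |·| = √(2000²+20000²) = √404000000 ≈ 20100, ∠ = arctan(20000/2000) ≈ 84.29°
|L| = 500 · 4.0004e+08 / 8.0404e+12 ≈ 0.024877
Gain = 20 log₁₀(0.024877) ≈ -32.08 dB
∠L = 179.21° − 263.69° = -84.48°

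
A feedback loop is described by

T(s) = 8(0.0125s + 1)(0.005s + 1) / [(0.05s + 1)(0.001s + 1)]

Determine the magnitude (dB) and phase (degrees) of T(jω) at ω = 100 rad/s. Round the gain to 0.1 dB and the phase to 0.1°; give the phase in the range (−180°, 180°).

8.9 dB, -6.5°

At ω = 100 rad/s:
zero (1 + j100·0.0125) = 1 + j1.25 → |·| ≈ 1.6008, ∠ ≈ 51.34°
zero (1 + j100·0.005) = 1 + j0.5 → |·| ≈ 1.118, ∠ ≈ 26.57°
pole (1 + j100·0.05) = 1 + j5 → |·| ≈ 5.099, ∠ ≈ 78.69°
pole (1 + j100·0.001) = 1 + j0.1 → |·| ≈ 1.005, ∠ ≈ 5.71°
|T| = 8 · 1.6008 · 1.118 / (5.099 · 1.005) ≈ 2.7939
Gain = 20 log₁₀(2.7939) ≈ 8.92 dB
∠T = (51.34° + 26.57°) − (78.69° + 5.71°) = -6.49°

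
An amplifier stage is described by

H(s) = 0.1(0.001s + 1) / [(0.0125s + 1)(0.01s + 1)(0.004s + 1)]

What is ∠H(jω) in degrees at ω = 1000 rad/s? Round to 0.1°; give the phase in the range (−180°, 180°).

At ω = 1000 rad/s:
zero (1 + j1000·0.001) = 1 + j1 → |·| ≈ 1.4142, ∠ ≈ 45.00°
pole (1 + j1000·0.0125) = 1 + j12.5 → |·| ≈ 12.54, ∠ ≈ 85.43°
pole (1 + j1000·0.01) = 1 + j10 → |·| ≈ 10.05, ∠ ≈ 84.29°
pole (1 + j1000·0.004) = 1 + j4 → |·| ≈ 4.1231, ∠ ≈ 75.96°
∠H = (45.00°) − (85.43° + 84.29° + 75.96°) = -200.68° ≡ 159.32° (principal value)

159.3°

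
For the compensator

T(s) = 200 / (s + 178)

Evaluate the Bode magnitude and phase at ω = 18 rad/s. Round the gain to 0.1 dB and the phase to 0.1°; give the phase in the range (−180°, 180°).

Substitute s = j18:
Numerator: 200 = 200 + j0
Denominator: (j18) + 178 = 178 + j18
|N| = √(200² + 0²) ≈ 200, ∠N ≈ 0.00°
|D| = √(178² + 18²) ≈ 178.91, ∠D ≈ 5.77°
|T| = 200 / 178.91 ≈ 1.1179
Gain = 20 log₁₀(1.1179) ≈ 0.97 dB
∠T = 0.00° − 5.77° = -5.77°

1.0 dB, -5.8°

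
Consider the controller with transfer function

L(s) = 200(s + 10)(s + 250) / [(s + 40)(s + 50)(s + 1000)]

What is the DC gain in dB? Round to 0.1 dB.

L(0) = 200·10·250 / (40·50·1000) = 0.25
20 log₁₀(0.25) ≈ -12.04 dB

-12.0 dB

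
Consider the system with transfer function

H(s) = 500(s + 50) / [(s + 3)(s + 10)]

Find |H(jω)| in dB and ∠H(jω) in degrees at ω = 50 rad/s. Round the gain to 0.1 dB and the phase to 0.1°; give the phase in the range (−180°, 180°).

22.8 dB, -120.3°

At s = jω = j50:
zero (s+50): 50 + j50 → |·| = √(50²+50²) = √5000 ≈ 70.711, ∠ = arctan(50/50) ≈ 45.00°
pole (s+3): 3 + j50 → |·| = √(3²+50²) = √2509 ≈ 50.09, ∠ = arctan(50/3) ≈ 86.57°
pole (s+10): 10 + j50 → |·| = √(10²+50²) = √2600 ≈ 50.99, ∠ = arctan(50/10) ≈ 78.69°
|H| = 500 · 70.711 / 2554.1 ≈ 13.843
Gain = 20 log₁₀(13.843) ≈ 22.82 dB
∠H = 45.00° − 165.26° = -120.26°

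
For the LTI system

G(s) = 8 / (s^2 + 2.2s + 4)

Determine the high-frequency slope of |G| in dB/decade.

-40 dB/decade

Each pole contributes −20 dB/decade at high frequency; each zero contributes +20 dB/decade.
Net: 0 zero(s) − 2 pole(s) → -40 dB/decade.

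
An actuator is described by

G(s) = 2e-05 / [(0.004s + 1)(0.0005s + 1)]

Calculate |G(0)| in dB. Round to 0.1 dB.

-94.0 dB

G(0) = 2e-05 · 1 / 1 = 2e-05
20 log₁₀(2e-05) ≈ -93.98 dB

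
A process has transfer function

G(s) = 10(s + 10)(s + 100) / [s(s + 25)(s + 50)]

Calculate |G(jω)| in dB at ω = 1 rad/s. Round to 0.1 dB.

18.1 dB

At s = jω = j1:
zero (s+10): 10 + j1 → |·| = √(10²+1²) = √101 ≈ 10.05, ∠ = arctan(1/10) ≈ 5.71°
zero (s+100): 100 + j1 → |·| = √(100²+1²) = √10001 ≈ 100, ∠ = arctan(1/100) ≈ 0.57°
pole (s+25): 25 + j1 → |·| = √(25²+1²) = √626 ≈ 25.02, ∠ = arctan(1/25) ≈ 2.29°
pole (s+50): 50 + j1 → |·| = √(50²+1²) = √2501 ≈ 50.01, ∠ = arctan(1/50) ≈ 1.15°
pole at origin: |s| = 1, ∠ = 90.00° (in denominator)
|G| = 10 · 1005 / 1251.3 ≈ 8.0316
Gain = 20 log₁₀(8.0316) ≈ 18.10 dB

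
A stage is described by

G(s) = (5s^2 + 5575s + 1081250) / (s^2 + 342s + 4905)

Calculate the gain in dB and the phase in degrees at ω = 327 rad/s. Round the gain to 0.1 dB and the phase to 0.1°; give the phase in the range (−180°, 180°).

22.0 dB, -59.1°

Substitute s = j327:
Numerator: 5(j327)^2 + 5575(j327) + 1081250 = 546605 + j1823025
Denominator: (j327)^2 + 342(j327) + 4905 = -102024 + j111834
|N| = √(546605² + 1823025²) ≈ 1.9032e+06, ∠N ≈ 73.31°
|D| = √(102024² + 111834²) ≈ 1.5138e+05, ∠D ≈ 132.37°
|G| = 1.9032e+06 / 1.5138e+05 ≈ 12.572
Gain = 20 log₁₀(12.572) ≈ 21.99 dB
∠G = 73.31° − 132.37° = -59.06°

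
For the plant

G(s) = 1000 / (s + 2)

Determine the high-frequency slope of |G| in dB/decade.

-20 dB/decade

Each pole contributes −20 dB/decade at high frequency; each zero contributes +20 dB/decade.
Net: 0 zero(s) − 1 pole(s) → -20 dB/decade.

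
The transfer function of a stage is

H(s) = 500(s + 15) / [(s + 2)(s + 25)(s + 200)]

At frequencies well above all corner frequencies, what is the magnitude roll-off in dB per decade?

-40 dB/decade

Each pole contributes −20 dB/decade at high frequency; each zero contributes +20 dB/decade.
Net: 1 zero(s) − 3 pole(s) → -40 dB/decade.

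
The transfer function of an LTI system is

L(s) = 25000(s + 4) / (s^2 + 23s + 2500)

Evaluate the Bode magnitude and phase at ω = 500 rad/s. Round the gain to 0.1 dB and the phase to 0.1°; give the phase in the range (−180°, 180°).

At s = jω = j500:
zero (s+4): 4 + j500 → |·| = √(4²+500²) = √250016 ≈ 500.02, ∠ = arctan(500/4) ≈ 89.54°
quadratic: (j500)² + 23·j500 + 2500 = -247500 + j11500 → |·| ≈ 2.4777e+05, ∠ ≈ 177.34°
|L| = 25000 · 500.02 / 2.4777e+05 ≈ 50.452
Gain = 20 log₁₀(50.452) ≈ 34.06 dB
∠L = 89.54° − 177.34° = -87.80°

34.1 dB, -87.8°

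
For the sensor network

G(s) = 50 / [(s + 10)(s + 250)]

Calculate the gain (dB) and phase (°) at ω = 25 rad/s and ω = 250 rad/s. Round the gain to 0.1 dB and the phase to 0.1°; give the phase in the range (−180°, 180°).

At s = jω = j25:
pole (s+10): 10 + j25 → |·| = √(10²+25²) = √725 ≈ 26.926, ∠ = arctan(25/10) ≈ 68.20°
pole (s+250): 250 + j25 → |·| = √(250²+25²) = √63125 ≈ 251.25, ∠ = arctan(25/250) ≈ 5.71°
|G| = 50 / 6765.2 ≈ 0.0073908
Gain = 20 log₁₀(0.0073908) ≈ -42.63 dB
∠G = 0.00° − 73.91° = -73.91°

At s = jω = j250:
pole (s+10): 10 + j250 → |·| = √(10²+250²) = √62600 ≈ 250.2, ∠ = arctan(250/10) ≈ 87.71°
pole (s+250): 250 + j250 → |·| = √(250²+250²) = √125000 ≈ 353.55, ∠ = arctan(250/250) ≈ 45.00°
|G| = 50 / 88458 ≈ 0.00056524
Gain = 20 log₁₀(0.00056524) ≈ -64.96 dB
∠G = 0.00° − 132.71° = -132.71°

ω = 25: -42.6 dB, -73.9°; ω = 250: -65.0 dB, -132.7°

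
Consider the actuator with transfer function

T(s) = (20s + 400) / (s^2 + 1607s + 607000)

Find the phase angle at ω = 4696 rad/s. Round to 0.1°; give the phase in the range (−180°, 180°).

Substitute s = j4696:
Numerator: 20(j4696) + 400 = 400 + j93920
Denominator: (j4696)^2 + 1607(j4696) + 607000 = -21445416 + j7546472
|N| = √(400² + 93920²) ≈ 93921, ∠N ≈ 89.76°
|D| = √(21445416² + 7546472²) ≈ 2.2734e+07, ∠D ≈ 160.61°
∠T = 89.76° − 160.61° = -70.85°

-70.9°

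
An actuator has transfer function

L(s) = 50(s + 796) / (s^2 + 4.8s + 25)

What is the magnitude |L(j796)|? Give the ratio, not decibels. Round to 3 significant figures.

At s = jω = j796:
zero (s+796): 796 + j796 → |·| = √(796²+796²) = √1267232 ≈ 1125.7, ∠ = arctan(796/796) ≈ 45.00°
quadratic: (j796)² + 4.8·j796 + 25 = -633591 + j3820.8 → |·| ≈ 6.336e+05, ∠ ≈ 179.65°
|L| = 50 · 1125.7 / 6.336e+05 ≈ 0.088834

0.0888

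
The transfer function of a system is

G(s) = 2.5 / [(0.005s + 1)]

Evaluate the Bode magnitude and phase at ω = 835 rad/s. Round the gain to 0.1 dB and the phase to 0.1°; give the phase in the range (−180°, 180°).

-4.7 dB, -76.5°

At ω = 835 rad/s:
pole (1 + j835·0.005) = 1 + j4.175 → |·| ≈ 4.2931, ∠ ≈ 76.53°
|G| = 2.5 · 1 / (4.2931) ≈ 0.58233
Gain = 20 log₁₀(0.58233) ≈ -4.70 dB
∠G = (0°) − (76.53°) = -76.53°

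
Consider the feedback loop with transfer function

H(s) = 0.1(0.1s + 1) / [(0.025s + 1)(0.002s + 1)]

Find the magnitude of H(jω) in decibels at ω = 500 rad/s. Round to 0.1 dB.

At ω = 500 rad/s:
zero (1 + j500·0.1) = 1 + j50 → |·| ≈ 50.01, ∠ ≈ 88.85°
pole (1 + j500·0.025) = 1 + j12.5 → |·| ≈ 12.54, ∠ ≈ 85.43°
pole (1 + j500·0.002) = 1 + j1 → |·| ≈ 1.4142, ∠ ≈ 45.00°
|H| = 0.1 · 50.01 / (12.54 · 1.4142) ≈ 0.282
Gain = 20 log₁₀(0.282) ≈ -11.00 dB

-11.0 dB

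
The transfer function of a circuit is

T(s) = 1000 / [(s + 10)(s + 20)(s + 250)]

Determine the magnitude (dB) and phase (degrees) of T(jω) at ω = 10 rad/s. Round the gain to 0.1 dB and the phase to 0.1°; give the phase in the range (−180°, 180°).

At s = jω = j10:
pole (s+10): 10 + j10 → |·| = √(10²+10²) = √200 ≈ 14.142, ∠ = arctan(10/10) ≈ 45.00°
pole (s+20): 20 + j10 → |·| = √(20²+10²) = √500 ≈ 22.361, ∠ = arctan(10/20) ≈ 26.57°
pole (s+250): 250 + j10 → |·| = √(250²+10²) = √62600 ≈ 250.2, ∠ = arctan(10/250) ≈ 2.29°
|T| = 1000 / 79121 ≈ 0.012639
Gain = 20 log₁₀(0.012639) ≈ -37.97 dB
∠T = 0.00° − 73.86° = -73.86°

-38.0 dB, -73.9°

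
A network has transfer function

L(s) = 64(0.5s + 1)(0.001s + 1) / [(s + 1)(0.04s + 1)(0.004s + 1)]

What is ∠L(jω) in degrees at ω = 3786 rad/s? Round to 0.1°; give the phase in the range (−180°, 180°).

-100.7°

At ω = 3786 rad/s:
zero (1 + j3786·0.5) = 1 + j1893 → |·| ≈ 1893, ∠ ≈ 89.97°
zero (1 + j3786·0.001) = 1 + j3.786 → |·| ≈ 3.9158, ∠ ≈ 75.20°
pole (1 + j3786·1) = 1 + j3786 → |·| ≈ 3786, ∠ ≈ 89.98°
pole (1 + j3786·0.04) = 1 + j151.44 → |·| ≈ 151.44, ∠ ≈ 89.62°
pole (1 + j3786·0.004) = 1 + j15.144 → |·| ≈ 15.177, ∠ ≈ 86.22°
∠L = (89.97° + 75.20°) − (89.98° + 89.62° + 86.22°) = -100.65°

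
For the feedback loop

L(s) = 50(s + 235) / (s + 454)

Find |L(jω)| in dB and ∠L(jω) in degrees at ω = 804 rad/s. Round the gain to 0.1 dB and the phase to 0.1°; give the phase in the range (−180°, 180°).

33.1 dB, 13.2°

At s = jω = j804:
zero (s+235): 235 + j804 → |·| = √(235²+804²) = √701641 ≈ 837.64, ∠ = arctan(804/235) ≈ 73.71°
pole (s+454): 454 + j804 → |·| = √(454²+804²) = √852532 ≈ 923.33, ∠ = arctan(804/454) ≈ 60.55°
|L| = 50 · 837.64 / 923.33 ≈ 45.36
Gain = 20 log₁₀(45.36) ≈ 33.13 dB
∠L = 73.71° − 60.55° = 13.16°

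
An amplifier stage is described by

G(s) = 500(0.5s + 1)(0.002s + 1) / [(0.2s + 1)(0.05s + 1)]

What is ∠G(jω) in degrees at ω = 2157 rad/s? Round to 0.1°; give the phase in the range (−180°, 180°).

-12.4°

At ω = 2157 rad/s:
zero (1 + j2157·0.5) = 1 + j1078.5 → |·| ≈ 1078.5, ∠ ≈ 89.95°
zero (1 + j2157·0.002) = 1 + j4.314 → |·| ≈ 4.4284, ∠ ≈ 76.95°
pole (1 + j2157·0.2) = 1 + j431.4 → |·| ≈ 431.4, ∠ ≈ 89.87°
pole (1 + j2157·0.05) = 1 + j107.85 → |·| ≈ 107.85, ∠ ≈ 89.47°
∠G = (89.95° + 76.95°) − (89.87° + 89.47°) = -12.44°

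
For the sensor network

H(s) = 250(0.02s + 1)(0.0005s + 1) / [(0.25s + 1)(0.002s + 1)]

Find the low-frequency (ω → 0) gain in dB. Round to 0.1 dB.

H(0) = 250 · 1 / 1 = 250
20 log₁₀(250) ≈ 47.96 dB

48.0 dB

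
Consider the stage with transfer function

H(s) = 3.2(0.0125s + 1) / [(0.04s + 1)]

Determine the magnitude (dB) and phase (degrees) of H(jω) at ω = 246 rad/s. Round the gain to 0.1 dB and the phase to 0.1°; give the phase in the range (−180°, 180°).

At ω = 246 rad/s:
zero (1 + j246·0.0125) = 1 + j3.075 → |·| ≈ 3.2335, ∠ ≈ 71.99°
pole (1 + j246·0.04) = 1 + j9.84 → |·| ≈ 9.8907, ∠ ≈ 84.20°
|H| = 3.2 · 3.2335 / (9.8907) ≈ 1.0462
Gain = 20 log₁₀(1.0462) ≈ 0.39 dB
∠H = (71.99°) − (84.20°) = -12.21°

0.4 dB, -12.2°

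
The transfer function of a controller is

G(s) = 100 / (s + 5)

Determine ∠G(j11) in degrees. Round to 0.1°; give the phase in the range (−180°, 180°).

At s = jω = j11:
pole (s+5): 5 + j11 → |·| = √(5²+11²) = √146 ≈ 12.083, ∠ = arctan(11/5) ≈ 65.56°
∠G = 0.00° − 65.56° = -65.56°

-65.6°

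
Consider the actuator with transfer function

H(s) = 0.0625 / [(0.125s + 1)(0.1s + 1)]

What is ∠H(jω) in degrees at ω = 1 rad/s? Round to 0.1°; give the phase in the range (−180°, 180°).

At ω = 1 rad/s:
pole (1 + j1·0.125) = 1 + j0.125 → |·| ≈ 1.0078, ∠ ≈ 7.13°
pole (1 + j1·0.1) = 1 + j0.1 → |·| ≈ 1.005, ∠ ≈ 5.71°
∠H = (0°) − (7.13° + 5.71°) = -12.84°

-12.8°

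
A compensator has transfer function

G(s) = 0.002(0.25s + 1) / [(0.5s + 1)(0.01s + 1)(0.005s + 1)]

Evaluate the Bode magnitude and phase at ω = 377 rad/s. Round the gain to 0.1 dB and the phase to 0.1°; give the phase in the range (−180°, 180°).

At ω = 377 rad/s:
zero (1 + j377·0.25) = 1 + j94.25 → |·| ≈ 94.255, ∠ ≈ 89.39°
pole (1 + j377·0.5) = 1 + j188.5 → |·| ≈ 188.5, ∠ ≈ 89.70°
pole (1 + j377·0.01) = 1 + j3.77 → |·| ≈ 3.9004, ∠ ≈ 75.14°
pole (1 + j377·0.005) = 1 + j1.885 → |·| ≈ 2.1338, ∠ ≈ 62.05°
|G| = 0.002 · 94.255 / (188.5 · 3.9004 · 2.1338) ≈ 0.00012016
Gain = 20 log₁₀(0.00012016) ≈ -78.40 dB
∠G = (89.39°) − (89.70° + 75.14° + 62.05°) = -137.50°

-78.4 dB, -137.5°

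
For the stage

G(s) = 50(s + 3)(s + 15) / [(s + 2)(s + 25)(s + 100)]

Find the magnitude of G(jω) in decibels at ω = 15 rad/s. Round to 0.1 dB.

-8.8 dB

At s = jω = j15:
zero (s+3): 3 + j15 → |·| = √(3²+15²) = √234 ≈ 15.297, ∠ = arctan(15/3) ≈ 78.69°
zero (s+15): 15 + j15 → |·| = √(15²+15²) = √450 ≈ 21.213, ∠ = arctan(15/15) ≈ 45.00°
pole (s+2): 2 + j15 → |·| = √(2²+15²) = √229 ≈ 15.133, ∠ = arctan(15/2) ≈ 82.41°
pole (s+25): 25 + j15 → |·| = √(25²+15²) = √850 ≈ 29.155, ∠ = arctan(15/25) ≈ 30.96°
pole (s+100): 100 + j15 → |·| = √(100²+15²) = √10225 ≈ 101.12, ∠ = arctan(15/100) ≈ 8.53°
|G| = 50 · 324.5 / 44614 ≈ 0.36368
Gain = 20 log₁₀(0.36368) ≈ -8.79 dB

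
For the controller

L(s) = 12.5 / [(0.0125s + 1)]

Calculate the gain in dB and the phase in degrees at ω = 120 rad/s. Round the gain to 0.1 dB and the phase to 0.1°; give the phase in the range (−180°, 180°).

16.8 dB, -56.3°

At ω = 120 rad/s:
pole (1 + j120·0.0125) = 1 + j1.5 → |·| ≈ 1.8028, ∠ ≈ 56.31°
|L| = 12.5 · 1 / (1.8028) ≈ 6.9337
Gain = 20 log₁₀(6.9337) ≈ 16.82 dB
∠L = (0°) − (56.31°) = -56.31°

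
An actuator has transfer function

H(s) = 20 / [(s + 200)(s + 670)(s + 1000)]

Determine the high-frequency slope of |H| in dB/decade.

-60 dB/decade

Each pole contributes −20 dB/decade at high frequency; each zero contributes +20 dB/decade.
Net: 0 zero(s) − 3 pole(s) → -60 dB/decade.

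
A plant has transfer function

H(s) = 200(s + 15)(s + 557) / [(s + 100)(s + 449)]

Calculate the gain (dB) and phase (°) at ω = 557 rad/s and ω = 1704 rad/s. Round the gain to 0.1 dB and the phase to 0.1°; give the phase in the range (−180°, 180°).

ω = 557: 46.7 dB, 2.5°; ω = 1704: 46.2 dB, -0.5°

At s = jω = j557:
zero (s+15): 15 + j557 → |·| = √(15²+557²) = √310474 ≈ 557.2, ∠ = arctan(557/15) ≈ 88.46°
zero (s+557): 557 + j557 → |·| = √(557²+557²) = √620498 ≈ 787.72, ∠ = arctan(557/557) ≈ 45.00°
pole (s+100): 100 + j557 → |·| = √(100²+557²) = √320249 ≈ 565.91, ∠ = arctan(557/100) ≈ 79.82°
pole (s+449): 449 + j557 → |·| = √(449²+557²) = √511850 ≈ 715.44, ∠ = arctan(557/449) ≈ 51.13°
|H| = 200 · 4.3892e+05 / 4.0487e+05 ≈ 216.82
Gain = 20 log₁₀(216.82) ≈ 46.72 dB
∠H = 133.46° − 130.95° = 2.51°

At s = jω = j1704:
zero (s+15): 15 + j1704 → |·| = √(15²+1704²) = √2903841 ≈ 1704.1, ∠ = arctan(1704/15) ≈ 89.50°
zero (s+557): 557 + j1704 → |·| = √(557²+1704²) = √3213865 ≈ 1792.7, ∠ = arctan(1704/557) ≈ 71.90°
pole (s+100): 100 + j1704 → |·| = √(100²+1704²) = √2913616 ≈ 1706.9, ∠ = arctan(1704/100) ≈ 86.64°
pole (s+449): 449 + j1704 → |·| = √(449²+1704²) = √3105217 ≈ 1762.2, ∠ = arctan(1704/449) ≈ 75.24°
|H| = 200 · 3.0549e+06 / 3.0079e+06 ≈ 203.13
Gain = 20 log₁₀(203.13) ≈ 46.16 dB
∠H = 161.40° − 161.88° = -0.48°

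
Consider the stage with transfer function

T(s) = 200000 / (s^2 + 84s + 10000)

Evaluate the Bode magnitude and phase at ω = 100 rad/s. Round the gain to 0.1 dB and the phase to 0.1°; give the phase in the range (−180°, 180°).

27.5 dB, -90.0°

At s = jω = j100:
quadratic: (j100)² + 84·j100 + 10000 = 0 + j8400 → |·| ≈ 8400, ∠ ≈ 90.00°
|T| = 200000 / 8400 ≈ 23.81
Gain = 20 log₁₀(23.81) ≈ 27.54 dB
∠T = 0.00° − 90.00° = -90.00°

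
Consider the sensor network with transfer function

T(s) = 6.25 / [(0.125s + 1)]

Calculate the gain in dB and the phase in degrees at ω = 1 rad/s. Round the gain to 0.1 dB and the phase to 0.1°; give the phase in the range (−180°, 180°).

At ω = 1 rad/s:
pole (1 + j1·0.125) = 1 + j0.125 → |·| ≈ 1.0078, ∠ ≈ 7.13°
|T| = 6.25 · 1 / (1.0078) ≈ 6.2016
Gain = 20 log₁₀(6.2016) ≈ 15.85 dB
∠T = (0°) − (7.13°) = -7.13°

15.9 dB, -7.1°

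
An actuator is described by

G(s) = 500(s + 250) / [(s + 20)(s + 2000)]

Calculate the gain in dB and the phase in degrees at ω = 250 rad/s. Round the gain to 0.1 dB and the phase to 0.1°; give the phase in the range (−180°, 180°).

-9.1 dB, -47.6°

At s = jω = j250:
zero (s+250): 250 + j250 → |·| = √(250²+250²) = √125000 ≈ 353.55, ∠ = arctan(250/250) ≈ 45.00°
pole (s+20): 20 + j250 → |·| = √(20²+250²) = √62900 ≈ 250.8, ∠ = arctan(250/20) ≈ 85.43°
pole (s+2000): 2000 + j250 → |·| = √(2000²+250²) = √4062500 ≈ 2015.6, ∠ = arctan(250/2000) ≈ 7.13°
|G| = 500 · 353.55 / 5.0551e+05 ≈ 0.3497
Gain = 20 log₁₀(0.3497) ≈ -9.13 dB
∠G = 45.00° − 92.56° = -47.56°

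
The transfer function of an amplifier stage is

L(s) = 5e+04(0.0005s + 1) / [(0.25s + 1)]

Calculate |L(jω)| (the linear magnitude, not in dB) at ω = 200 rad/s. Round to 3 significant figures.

At ω = 200 rad/s:
zero (1 + j200·0.0005) = 1 + j0.1 → |·| ≈ 1.005, ∠ ≈ 5.71°
pole (1 + j200·0.25) = 1 + j50 → |·| ≈ 50.01, ∠ ≈ 88.85°
|L| = 5e+04 · 1.005 / (50.01) ≈ 1004.8

1.00e+03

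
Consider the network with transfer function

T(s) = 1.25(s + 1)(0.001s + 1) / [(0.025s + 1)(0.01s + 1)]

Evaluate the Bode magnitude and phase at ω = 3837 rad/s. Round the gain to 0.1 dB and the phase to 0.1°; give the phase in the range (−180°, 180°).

14.3 dB, -12.5°

At ω = 3837 rad/s:
zero (1 + j3837·1) = 1 + j3837 → |·| ≈ 3837, ∠ ≈ 89.99°
zero (1 + j3837·0.001) = 1 + j3.837 → |·| ≈ 3.9652, ∠ ≈ 75.39°
pole (1 + j3837·0.025) = 1 + j95.925 → |·| ≈ 95.93, ∠ ≈ 89.40°
pole (1 + j3837·0.01) = 1 + j38.37 → |·| ≈ 38.383, ∠ ≈ 88.51°
|T| = 1.25 · 3837 · 3.9652 / (95.93 · 38.383) ≈ 5.165
Gain = 20 log₁₀(5.165) ≈ 14.26 dB
∠T = (89.99° + 75.39°) − (89.40° + 88.51°) = -12.53°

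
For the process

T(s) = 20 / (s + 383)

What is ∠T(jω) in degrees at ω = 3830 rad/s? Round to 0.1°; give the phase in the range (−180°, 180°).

-84.3°

At s = jω = j3830:
pole (s+383): 383 + j3830 → |·| = √(383²+3830²) = √14815589 ≈ 3849.1, ∠ = arctan(3830/383) ≈ 84.29°
∠T = 0.00° − 84.29° = -84.29°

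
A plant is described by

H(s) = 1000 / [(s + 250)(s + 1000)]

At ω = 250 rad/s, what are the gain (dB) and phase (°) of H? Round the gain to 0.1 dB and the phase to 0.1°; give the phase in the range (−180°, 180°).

-51.2 dB, -59.0°

At s = jω = j250:
pole (s+250): 250 + j250 → |·| = √(250²+250²) = √125000 ≈ 353.55, ∠ = arctan(250/250) ≈ 45.00°
pole (s+1000): 1000 + j250 → |·| = √(1000²+250²) = √1062500 ≈ 1030.8, ∠ = arctan(250/1000) ≈ 14.04°
|H| = 1000 / 3.6444e+05 ≈ 0.0027439
Gain = 20 log₁₀(0.0027439) ≈ -51.23 dB
∠H = 0.00° − 59.04° = -59.04°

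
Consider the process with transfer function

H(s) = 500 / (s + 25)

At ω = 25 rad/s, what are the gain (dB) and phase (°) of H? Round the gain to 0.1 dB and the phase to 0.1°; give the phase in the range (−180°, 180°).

23.0 dB, -45.0°

Substitute s = j25:
Numerator: 500 = 500 + j0
Denominator: (j25) + 25 = 25 + j25
|N| = √(500² + 0²) ≈ 500, ∠N ≈ 0.00°
|D| = √(25² + 25²) ≈ 35.355, ∠D ≈ 45.00°
|H| = 500 / 35.355 ≈ 14.142
Gain = 20 log₁₀(14.142) ≈ 23.01 dB
∠H = 0.00° − 45.00° = -45.00°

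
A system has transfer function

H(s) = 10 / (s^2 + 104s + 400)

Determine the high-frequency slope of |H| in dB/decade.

Each pole contributes −20 dB/decade at high frequency; each zero contributes +20 dB/decade.
Net: 0 zero(s) − 2 pole(s) → -40 dB/decade.

-40 dB/decade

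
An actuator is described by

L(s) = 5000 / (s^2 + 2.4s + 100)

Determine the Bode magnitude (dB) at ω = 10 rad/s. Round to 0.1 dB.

At s = jω = j10:
quadratic: (j10)² + 2.4·j10 + 100 = 0 + j24 → |·| ≈ 24, ∠ ≈ 90.00°
|L| = 5000 / 24 ≈ 208.33
Gain = 20 log₁₀(208.33) ≈ 46.38 dB

46.4 dB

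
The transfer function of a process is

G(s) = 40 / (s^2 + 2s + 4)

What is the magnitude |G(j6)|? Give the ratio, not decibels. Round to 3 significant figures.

1.17

At s = jω = j6:
quadratic: (j6)² + 2·j6 + 4 = -32 + j12 → |·| ≈ 34.176, ∠ ≈ 159.44°
|G| = 40 / 34.176 ≈ 1.1704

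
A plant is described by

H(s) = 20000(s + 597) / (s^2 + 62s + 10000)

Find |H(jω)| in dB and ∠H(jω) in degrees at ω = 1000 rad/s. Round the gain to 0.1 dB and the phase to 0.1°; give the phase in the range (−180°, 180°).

27.4 dB, -117.3°

At s = jω = j1000:
zero (s+597): 597 + j1000 → |·| = √(597²+1000²) = √1356409 ≈ 1164.6, ∠ = arctan(1000/597) ≈ 59.16°
quadratic: (j1000)² + 62·j1000 + 10000 = -990000 + j62000 → |·| ≈ 9.9194e+05, ∠ ≈ 176.42°
|H| = 20000 · 1164.6 / 9.9194e+05 ≈ 23.481
Gain = 20 log₁₀(23.481) ≈ 27.41 dB
∠H = 59.16° − 176.42° = -117.26°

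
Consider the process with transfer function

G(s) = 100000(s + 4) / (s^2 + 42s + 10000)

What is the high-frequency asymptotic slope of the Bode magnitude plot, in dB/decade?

-20 dB/decade

Each pole contributes −20 dB/decade at high frequency; each zero contributes +20 dB/decade.
Net: 1 zero(s) − 2 pole(s) → -20 dB/decade.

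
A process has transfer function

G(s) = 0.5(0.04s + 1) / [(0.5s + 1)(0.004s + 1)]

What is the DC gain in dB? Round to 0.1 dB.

G(0) = 0.5 · 1 / 1 = 0.5
20 log₁₀(0.5) ≈ -6.02 dB

-6.0 dB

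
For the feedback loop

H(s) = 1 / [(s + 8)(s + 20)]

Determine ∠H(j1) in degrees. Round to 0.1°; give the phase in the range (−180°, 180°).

-10.0°

At s = jω = j1:
pole (s+8): 8 + j1 → |·| = √(8²+1²) = √65 ≈ 8.0623, ∠ = arctan(1/8) ≈ 7.13°
pole (s+20): 20 + j1 → |·| = √(20²+1²) = √401 ≈ 20.025, ∠ = arctan(1/20) ≈ 2.86°
∠H = 0.00° − 9.99° = -9.99°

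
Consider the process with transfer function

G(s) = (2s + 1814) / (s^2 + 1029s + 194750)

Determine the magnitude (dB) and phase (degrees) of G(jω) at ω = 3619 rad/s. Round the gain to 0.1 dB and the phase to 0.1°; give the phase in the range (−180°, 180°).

-65.1 dB, -88.0°

Substitute s = j3619:
Numerator: 2(j3619) + 1814 = 1814 + j7238
Denominator: (j3619)^2 + 1029(j3619) + 194750 = -12902411 + j3723951
|N| = √(1814² + 7238²) ≈ 7461.9, ∠N ≈ 75.93°
|D| = √(12902411² + 3723951²) ≈ 1.3429e+07, ∠D ≈ 163.90°
|G| = 7461.9 / 1.3429e+07 ≈ 0.00055566
Gain = 20 log₁₀(0.00055566) ≈ -65.10 dB
∠G = 75.93° − 163.90° = -87.97°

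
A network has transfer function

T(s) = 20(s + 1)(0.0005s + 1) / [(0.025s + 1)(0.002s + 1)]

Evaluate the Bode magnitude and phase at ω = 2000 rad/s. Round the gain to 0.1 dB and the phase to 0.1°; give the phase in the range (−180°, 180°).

48.8 dB, -29.8°

At ω = 2000 rad/s:
zero (1 + j2000·1) = 1 + j2000 → |·| ≈ 2000, ∠ ≈ 89.97°
zero (1 + j2000·0.0005) = 1 + j1 → |·| ≈ 1.4142, ∠ ≈ 45.00°
pole (1 + j2000·0.025) = 1 + j50 → |·| ≈ 50.01, ∠ ≈ 88.85°
pole (1 + j2000·0.002) = 1 + j4 → |·| ≈ 4.1231, ∠ ≈ 75.96°
|T| = 20 · 2000 · 1.4142 / (50.01 · 4.1231) ≈ 274.34
Gain = 20 log₁₀(274.34) ≈ 48.77 dB
∠T = (89.97° + 45.00°) − (88.85° + 75.96°) = -29.84°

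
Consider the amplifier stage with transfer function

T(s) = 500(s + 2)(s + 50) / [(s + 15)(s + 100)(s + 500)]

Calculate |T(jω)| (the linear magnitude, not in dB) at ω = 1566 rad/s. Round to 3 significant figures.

At s = jω = j1566:
zero (s+2): 2 + j1566 → |·| = √(2²+1566²) = √2452360 ≈ 1566, ∠ = arctan(1566/2) ≈ 89.93°
zero (s+50): 50 + j1566 → |·| = √(50²+1566²) = √2454856 ≈ 1566.8, ∠ = arctan(1566/50) ≈ 88.17°
pole (s+15): 15 + j1566 → |·| = √(15²+1566²) = √2452581 ≈ 1566.1, ∠ = arctan(1566/15) ≈ 89.45°
pole (s+100): 100 + j1566 → |·| = √(100²+1566²) = √2462356 ≈ 1569.2, ∠ = arctan(1566/100) ≈ 86.35°
pole (s+500): 500 + j1566 → |·| = √(500²+1566²) = √2702356 ≈ 1643.9, ∠ = arctan(1566/500) ≈ 72.29°
|T| = 500 · 2.4536e+06 / 4.0399e+09 ≈ 0.30367

0.304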